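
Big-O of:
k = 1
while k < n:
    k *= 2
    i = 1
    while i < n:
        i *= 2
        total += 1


Per nesting level: O(log n) * O(log n) = O((log n)^2)
Complexity: O((log n)^2)


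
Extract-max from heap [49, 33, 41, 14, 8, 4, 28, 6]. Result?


Max = 49
Replace root with last, heapify down
Resulting heap: [41, 33, 28, 14, 8, 4, 6]


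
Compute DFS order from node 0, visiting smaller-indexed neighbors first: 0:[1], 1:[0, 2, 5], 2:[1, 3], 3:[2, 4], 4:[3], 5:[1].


DFS stack-based: start with [0]
Visit order: [0, 1, 2, 3, 4, 5]


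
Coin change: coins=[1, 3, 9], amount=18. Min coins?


dp[0]=0; dp[i]=1+min(dp[i-c] for c in coins)
...dp[13]=3, dp[14]=4, dp[15]=3, dp[16]=4, dp[17]=5, dp[18]=2
Minimum coins for 18 = 2


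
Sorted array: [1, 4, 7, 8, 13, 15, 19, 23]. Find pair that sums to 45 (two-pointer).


Two pointers: lo=0, hi=7
No pair sums to 45


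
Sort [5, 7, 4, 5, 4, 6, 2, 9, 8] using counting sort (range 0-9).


Count array: [0, 0, 1, 0, 2, 2, 1, 1, 1, 1]
Reconstruct: [2, 4, 4, 5, 5, 6, 7, 8, 9]


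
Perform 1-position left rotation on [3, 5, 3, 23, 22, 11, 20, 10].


Left rotate by 1: [5, 3, 23, 22, 11, 20, 10, 3]


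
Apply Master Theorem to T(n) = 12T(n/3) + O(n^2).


a=12, b=3, c=2. log_3(12)=2.262 > c=2. Case 1: O(n^log_b(a)) = O(n^2.262)
Complexity: O(n^2.262)


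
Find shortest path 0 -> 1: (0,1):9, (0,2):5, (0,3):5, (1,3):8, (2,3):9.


Dijkstra from 0:
Distances: {0: 0, 1: 9, 2: 5, 3: 5}
Shortest distance to 1 = 9, path = [0, 1]


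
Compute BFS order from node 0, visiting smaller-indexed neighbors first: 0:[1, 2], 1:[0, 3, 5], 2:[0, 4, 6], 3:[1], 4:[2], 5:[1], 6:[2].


BFS queue: start with [0]
Visit order: [0, 1, 2, 3, 5, 4, 6]


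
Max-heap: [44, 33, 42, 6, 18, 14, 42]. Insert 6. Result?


Append 6: [44, 33, 42, 6, 18, 14, 42, 6]
Bubble up: no swaps needed
Result: [44, 33, 42, 6, 18, 14, 42, 6]


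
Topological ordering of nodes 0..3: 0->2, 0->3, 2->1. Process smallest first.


Kahn's algorithm, process smallest node first
Order: [0, 2, 1, 3]


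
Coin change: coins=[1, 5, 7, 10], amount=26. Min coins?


dp[0]=0; dp[i]=1+min(dp[i-c] for c in coins)
...dp[21]=3, dp[22]=3, dp[23]=4, dp[24]=3, dp[25]=3, dp[26]=4
Minimum coins for 26 = 4


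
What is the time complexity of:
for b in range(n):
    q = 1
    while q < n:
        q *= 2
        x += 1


Per nesting level: O(n) * O(log n) = O(n log n)
Complexity: O(n log n)


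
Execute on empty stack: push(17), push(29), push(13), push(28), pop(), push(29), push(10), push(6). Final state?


push(17) -> [17]
push(29) -> [17, 29]
push(13) -> [17, 29, 13]
push(28) -> [17, 29, 13, 28]
pop() returns 28 -> [17, 29, 13]
push(29) -> [17, 29, 13, 29]
push(10) -> [17, 29, 13, 29, 10]
push(6) -> [17, 29, 13, 29, 10, 6]
Final stack (bottom to top): [17, 29, 13, 29, 10, 6]


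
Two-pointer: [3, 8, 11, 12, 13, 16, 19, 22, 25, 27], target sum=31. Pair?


Two pointers: lo=0, hi=9
Found pair: (12, 19) summing to 31


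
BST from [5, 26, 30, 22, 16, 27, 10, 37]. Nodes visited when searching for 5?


BST root = 5
Search for 5: compare at each node
Path: [5]


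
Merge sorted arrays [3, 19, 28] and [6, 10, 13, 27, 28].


Compare heads, take smaller each step.
Merged: [3, 6, 10, 13, 19, 27, 28, 28]


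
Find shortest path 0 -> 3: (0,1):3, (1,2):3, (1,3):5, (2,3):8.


Dijkstra from 0:
Distances: {0: 0, 1: 3, 2: 6, 3: 8}
Shortest distance to 3 = 8, path = [0, 1, 3]


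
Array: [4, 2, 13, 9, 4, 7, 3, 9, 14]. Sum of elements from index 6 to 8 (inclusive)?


Prefix sums: [0, 4, 6, 19, 28, 32, 39, 42, 51, 65]
Sum[6..8] = prefix[9] - prefix[6] = 65 - 39 = 26


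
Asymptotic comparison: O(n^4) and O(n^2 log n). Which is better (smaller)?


n^2 log n grows slower than quartic
O(n^2 log n) is asymptotically smaller; O(n^4) grows faster


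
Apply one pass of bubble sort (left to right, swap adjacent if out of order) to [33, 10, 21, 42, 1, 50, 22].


After one pass: [10, 21, 33, 1, 42, 22, 50]


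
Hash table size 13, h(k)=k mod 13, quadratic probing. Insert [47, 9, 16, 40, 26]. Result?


Insertions: 47->slot 8; 9->slot 9; 16->slot 3; 40->slot 1; 26->slot 0
Table: [26, 40, None, 16, None, None, None, None, 47, 9, None, None, None]


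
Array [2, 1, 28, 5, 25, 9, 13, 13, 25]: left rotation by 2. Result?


Left rotate by 2: [28, 5, 25, 9, 13, 13, 25, 2, 1]


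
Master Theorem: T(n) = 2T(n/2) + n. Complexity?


a=2, b=2, c=1. log_2(2)=1 = c=1. Case 2: O(n^c log n) = O(n log n)
Complexity: O(n log n)


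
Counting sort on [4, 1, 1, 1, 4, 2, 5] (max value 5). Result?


Count array: [0, 3, 1, 0, 2, 1]
Reconstruct: [1, 1, 1, 2, 4, 4, 5]


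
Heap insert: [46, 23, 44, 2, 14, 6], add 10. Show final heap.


Append 10: [46, 23, 44, 2, 14, 6, 10]
Bubble up: no swaps needed
Result: [46, 23, 44, 2, 14, 6, 10]


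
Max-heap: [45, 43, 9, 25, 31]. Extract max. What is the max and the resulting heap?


Max = 45
Replace root with last, heapify down
Resulting heap: [43, 31, 9, 25]


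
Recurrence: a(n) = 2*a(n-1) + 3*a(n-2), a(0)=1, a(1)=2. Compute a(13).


Build bottom-up:
...a(11)=132860, a(12)=398581, a(13)=2*398581+3*132860=1195742


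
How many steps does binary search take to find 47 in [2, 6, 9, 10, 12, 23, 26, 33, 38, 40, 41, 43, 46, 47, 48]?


Search for 47:
[0,14] mid=7 arr[7]=33
[8,14] mid=11 arr[11]=43
[12,14] mid=13 arr[13]=47
Total: 3 comparisons


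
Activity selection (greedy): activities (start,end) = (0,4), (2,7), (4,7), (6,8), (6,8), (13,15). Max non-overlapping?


Greedy: pick earliest-ending, then skip overlaps.
Selected (3 activities): [(0, 4), (4, 7), (13, 15)]


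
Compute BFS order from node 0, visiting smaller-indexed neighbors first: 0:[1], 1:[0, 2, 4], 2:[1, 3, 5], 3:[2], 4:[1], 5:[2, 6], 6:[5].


BFS queue: start with [0]
Visit order: [0, 1, 2, 4, 3, 5, 6]


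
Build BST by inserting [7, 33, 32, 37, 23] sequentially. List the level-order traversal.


Root = 7; build tree by BST insertion.
Level-Order traversal: [7, 33, 32, 37, 23]


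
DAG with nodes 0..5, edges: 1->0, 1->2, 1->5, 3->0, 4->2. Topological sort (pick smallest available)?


Kahn's algorithm, process smallest node first
Order: [1, 3, 0, 4, 2, 5]


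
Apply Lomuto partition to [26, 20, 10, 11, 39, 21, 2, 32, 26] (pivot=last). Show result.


Elements <= 26 go left of pivot.
Result: [26, 20, 10, 11, 21, 2, 26, 32, 39], pivot at index 6


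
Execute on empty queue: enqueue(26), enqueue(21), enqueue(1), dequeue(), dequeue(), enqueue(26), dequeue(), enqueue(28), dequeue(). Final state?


enqueue(26) -> [26]
enqueue(21) -> [26, 21]
enqueue(1) -> [26, 21, 1]
dequeue() returns 26 -> [21, 1]
dequeue() returns 21 -> [1]
enqueue(26) -> [1, 26]
dequeue() returns 1 -> [26]
enqueue(28) -> [26, 28]
dequeue() returns 26 -> [28]
Final queue (front to back): [28]


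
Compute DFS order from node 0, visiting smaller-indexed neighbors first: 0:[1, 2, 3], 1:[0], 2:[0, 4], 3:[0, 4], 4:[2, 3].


DFS stack-based: start with [0]
Visit order: [0, 1, 2, 4, 3]


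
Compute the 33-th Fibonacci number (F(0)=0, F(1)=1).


F(n)=F(n-1)+F(n-2)
...F(31)=1346269, F(32)=2178309, F(33)=3524578


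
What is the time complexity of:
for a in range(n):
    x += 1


Per nesting level: O(n) = O(n)
Complexity: O(n)


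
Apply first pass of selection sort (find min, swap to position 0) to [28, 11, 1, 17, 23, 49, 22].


After one pass: [1, 11, 28, 17, 23, 49, 22]


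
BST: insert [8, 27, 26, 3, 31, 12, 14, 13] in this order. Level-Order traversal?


Root = 8; build tree by BST insertion.
Level-Order traversal: [8, 3, 27, 26, 31, 12, 14, 13]


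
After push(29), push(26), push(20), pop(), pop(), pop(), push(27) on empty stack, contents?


push(29) -> [29]
push(26) -> [29, 26]
push(20) -> [29, 26, 20]
pop() returns 20 -> [29, 26]
pop() returns 26 -> [29]
pop() returns 29 -> []
push(27) -> [27]
Final stack (bottom to top): [27]


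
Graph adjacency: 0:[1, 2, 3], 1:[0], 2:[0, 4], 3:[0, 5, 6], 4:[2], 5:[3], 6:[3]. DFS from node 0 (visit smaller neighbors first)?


DFS stack-based: start with [0]
Visit order: [0, 1, 2, 4, 3, 5, 6]


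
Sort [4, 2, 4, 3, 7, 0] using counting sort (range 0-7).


Count array: [1, 0, 1, 1, 2, 0, 0, 1]
Reconstruct: [0, 2, 3, 4, 4, 7]


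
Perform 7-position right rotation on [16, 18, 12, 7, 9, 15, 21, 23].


Right rotate by 7: [18, 12, 7, 9, 15, 21, 23, 16]


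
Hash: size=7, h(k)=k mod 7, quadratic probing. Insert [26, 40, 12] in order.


Insertions: 26->slot 5; 40->slot 6; 12->slot 2
Table: [None, None, 12, None, None, 26, 40]


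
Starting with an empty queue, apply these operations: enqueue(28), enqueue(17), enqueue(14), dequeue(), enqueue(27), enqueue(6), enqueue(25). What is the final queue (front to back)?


enqueue(28) -> [28]
enqueue(17) -> [28, 17]
enqueue(14) -> [28, 17, 14]
dequeue() returns 28 -> [17, 14]
enqueue(27) -> [17, 14, 27]
enqueue(6) -> [17, 14, 27, 6]
enqueue(25) -> [17, 14, 27, 6, 25]
Final queue (front to back): [17, 14, 27, 6, 25]


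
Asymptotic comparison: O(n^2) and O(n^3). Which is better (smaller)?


quadratic grows slower than cubic
O(n^2) is asymptotically smaller; O(n^3) grows faster


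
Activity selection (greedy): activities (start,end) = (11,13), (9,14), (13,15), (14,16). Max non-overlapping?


Greedy: pick earliest-ending, then skip overlaps.
Selected (2 activities): [(11, 13), (13, 15)]


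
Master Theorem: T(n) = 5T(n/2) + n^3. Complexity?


a=5, b=2, c=3. log_2(5)=2.322 < c=3. Case 3: O(n^c) = O(n^3)
Complexity: O(n^3)


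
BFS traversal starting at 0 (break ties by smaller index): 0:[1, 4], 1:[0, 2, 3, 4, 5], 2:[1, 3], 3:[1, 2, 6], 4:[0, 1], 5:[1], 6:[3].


BFS queue: start with [0]
Visit order: [0, 1, 4, 2, 3, 5, 6]


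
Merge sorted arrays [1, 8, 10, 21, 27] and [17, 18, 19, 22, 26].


Compare heads, take smaller each step.
Merged: [1, 8, 10, 17, 18, 19, 21, 22, 26, 27]


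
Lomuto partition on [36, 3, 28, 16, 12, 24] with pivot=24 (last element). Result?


Elements <= 24 go left of pivot.
Result: [3, 16, 12, 24, 28, 36], pivot at index 3


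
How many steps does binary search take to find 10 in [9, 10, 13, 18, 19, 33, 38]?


Search for 10:
[0,6] mid=3 arr[3]=18
[0,2] mid=1 arr[1]=10
Total: 2 comparisons


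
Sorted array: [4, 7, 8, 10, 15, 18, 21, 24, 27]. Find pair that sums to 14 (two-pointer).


Two pointers: lo=0, hi=8
Found pair: (4, 10) summing to 14


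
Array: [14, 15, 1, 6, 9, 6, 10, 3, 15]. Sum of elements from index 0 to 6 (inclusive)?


Prefix sums: [0, 14, 29, 30, 36, 45, 51, 61, 64, 79]
Sum[0..6] = prefix[7] - prefix[0] = 61 - 0 = 61


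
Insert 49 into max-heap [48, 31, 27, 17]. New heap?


Append 49: [48, 31, 27, 17, 49]
Bubble up: swap idx 4(49) with idx 1(31); swap idx 1(49) with idx 0(48)
Result: [49, 48, 27, 17, 31]


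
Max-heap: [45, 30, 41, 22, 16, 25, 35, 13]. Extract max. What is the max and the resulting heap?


Max = 45
Replace root with last, heapify down
Resulting heap: [41, 30, 35, 22, 16, 25, 13]


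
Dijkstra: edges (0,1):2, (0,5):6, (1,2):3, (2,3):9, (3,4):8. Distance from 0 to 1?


Dijkstra from 0:
Distances: {0: 0, 1: 2, 2: 5, 3: 14, 4: 22, 5: 6}
Shortest distance to 1 = 2, path = [0, 1]


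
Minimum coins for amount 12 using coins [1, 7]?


dp[0]=0; dp[i]=1+min(dp[i-c] for c in coins)
...dp[7]=1, dp[8]=2, dp[9]=3, dp[10]=4, dp[11]=5, dp[12]=6
Minimum coins for 12 = 6


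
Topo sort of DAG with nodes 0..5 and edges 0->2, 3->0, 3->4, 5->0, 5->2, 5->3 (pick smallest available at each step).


Kahn's algorithm, process smallest node first
Order: [1, 5, 3, 0, 2, 4]


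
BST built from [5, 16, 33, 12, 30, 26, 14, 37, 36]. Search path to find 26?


BST root = 5
Search for 26: compare at each node
Path: [5, 16, 33, 30, 26]


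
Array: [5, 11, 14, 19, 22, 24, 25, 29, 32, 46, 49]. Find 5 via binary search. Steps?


Search for 5:
[0,10] mid=5 arr[5]=24
[0,4] mid=2 arr[2]=14
[0,1] mid=0 arr[0]=5
Total: 3 comparisons


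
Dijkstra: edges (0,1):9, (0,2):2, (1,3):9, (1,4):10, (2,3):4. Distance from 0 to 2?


Dijkstra from 0:
Distances: {0: 0, 1: 9, 2: 2, 3: 6, 4: 19}
Shortest distance to 2 = 2, path = [0, 2]


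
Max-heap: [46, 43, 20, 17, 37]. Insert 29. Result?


Append 29: [46, 43, 20, 17, 37, 29]
Bubble up: swap idx 5(29) with idx 2(20)
Result: [46, 43, 29, 17, 37, 20]


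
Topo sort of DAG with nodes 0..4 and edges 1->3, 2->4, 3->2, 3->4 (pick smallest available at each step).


Kahn's algorithm, process smallest node first
Order: [0, 1, 3, 2, 4]


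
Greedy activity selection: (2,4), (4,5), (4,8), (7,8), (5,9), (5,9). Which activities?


Greedy: pick earliest-ending, then skip overlaps.
Selected (3 activities): [(2, 4), (4, 5), (7, 8)]


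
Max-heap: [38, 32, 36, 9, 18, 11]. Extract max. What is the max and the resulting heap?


Max = 38
Replace root with last, heapify down
Resulting heap: [36, 32, 11, 9, 18]


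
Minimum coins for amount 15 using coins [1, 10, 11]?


dp[0]=0; dp[i]=1+min(dp[i-c] for c in coins)
...dp[10]=1, dp[11]=1, dp[12]=2, dp[13]=3, dp[14]=4, dp[15]=5
Minimum coins for 15 = 5


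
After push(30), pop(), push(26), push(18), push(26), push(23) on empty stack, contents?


push(30) -> [30]
pop() returns 30 -> []
push(26) -> [26]
push(18) -> [26, 18]
push(26) -> [26, 18, 26]
push(23) -> [26, 18, 26, 23]
Final stack (bottom to top): [26, 18, 26, 23]


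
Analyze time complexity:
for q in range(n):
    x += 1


Per nesting level: O(n) = O(n)
Complexity: O(n)


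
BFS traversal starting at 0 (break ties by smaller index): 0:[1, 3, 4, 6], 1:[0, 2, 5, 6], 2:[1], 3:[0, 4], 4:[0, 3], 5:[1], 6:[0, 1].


BFS queue: start with [0]
Visit order: [0, 1, 3, 4, 6, 2, 5]


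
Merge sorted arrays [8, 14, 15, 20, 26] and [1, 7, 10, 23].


Compare heads, take smaller each step.
Merged: [1, 7, 8, 10, 14, 15, 20, 23, 26]


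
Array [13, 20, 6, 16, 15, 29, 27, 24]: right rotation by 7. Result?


Right rotate by 7: [20, 6, 16, 15, 29, 27, 24, 13]


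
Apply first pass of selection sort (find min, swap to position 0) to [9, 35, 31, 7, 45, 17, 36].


After one pass: [7, 35, 31, 9, 45, 17, 36]


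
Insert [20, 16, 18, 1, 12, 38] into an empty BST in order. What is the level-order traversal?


Root = 20; build tree by BST insertion.
Level-Order traversal: [20, 16, 38, 1, 18, 12]


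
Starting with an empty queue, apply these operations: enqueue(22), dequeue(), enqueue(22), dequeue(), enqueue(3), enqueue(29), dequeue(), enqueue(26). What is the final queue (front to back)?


enqueue(22) -> [22]
dequeue() returns 22 -> []
enqueue(22) -> [22]
dequeue() returns 22 -> []
enqueue(3) -> [3]
enqueue(29) -> [3, 29]
dequeue() returns 3 -> [29]
enqueue(26) -> [29, 26]
Final queue (front to back): [29, 26]


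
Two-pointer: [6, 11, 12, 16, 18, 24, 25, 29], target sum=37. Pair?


Two pointers: lo=0, hi=7
Found pair: (12, 25) summing to 37


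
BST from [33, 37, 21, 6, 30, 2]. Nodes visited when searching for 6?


BST root = 33
Search for 6: compare at each node
Path: [33, 21, 6]


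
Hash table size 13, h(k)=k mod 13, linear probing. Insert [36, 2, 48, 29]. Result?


Insertions: 36->slot 10; 2->slot 2; 48->slot 9; 29->slot 3
Table: [None, None, 2, 29, None, None, None, None, None, 48, 36, None, None]


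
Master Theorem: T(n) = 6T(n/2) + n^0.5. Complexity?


a=6, b=2, c=0.5. log_2(6)=2.585 > c=0.5. Case 1: O(n^log_b(a)) = O(n^2.585)
Complexity: O(n^2.585)


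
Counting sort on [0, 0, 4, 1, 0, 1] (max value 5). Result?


Count array: [3, 2, 0, 0, 1, 0]
Reconstruct: [0, 0, 0, 1, 1, 4]


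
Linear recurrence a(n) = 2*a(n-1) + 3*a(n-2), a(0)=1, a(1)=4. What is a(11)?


Build bottom-up:
...a(9)=24604, a(10)=73811, a(11)=2*73811+3*24604=221434


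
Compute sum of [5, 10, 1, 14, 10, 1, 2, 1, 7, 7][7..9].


Prefix sums: [0, 5, 15, 16, 30, 40, 41, 43, 44, 51, 58]
Sum[7..9] = prefix[10] - prefix[7] = 58 - 43 = 15


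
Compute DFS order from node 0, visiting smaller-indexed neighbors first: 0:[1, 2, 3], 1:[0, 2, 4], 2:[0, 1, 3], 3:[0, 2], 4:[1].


DFS stack-based: start with [0]
Visit order: [0, 1, 2, 3, 4]


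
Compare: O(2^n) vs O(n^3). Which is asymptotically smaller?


cubic grows slower than exponential
O(n^3) is asymptotically smaller; O(2^n) grows faster


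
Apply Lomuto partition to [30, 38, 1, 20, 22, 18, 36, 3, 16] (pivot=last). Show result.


Elements <= 16 go left of pivot.
Result: [1, 3, 16, 20, 22, 18, 36, 38, 30], pivot at index 2


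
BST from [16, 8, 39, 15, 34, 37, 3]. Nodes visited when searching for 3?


BST root = 16
Search for 3: compare at each node
Path: [16, 8, 3]


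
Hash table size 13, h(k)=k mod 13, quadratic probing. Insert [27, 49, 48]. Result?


Insertions: 27->slot 1; 49->slot 10; 48->slot 9
Table: [None, 27, None, None, None, None, None, None, None, 48, 49, None, None]


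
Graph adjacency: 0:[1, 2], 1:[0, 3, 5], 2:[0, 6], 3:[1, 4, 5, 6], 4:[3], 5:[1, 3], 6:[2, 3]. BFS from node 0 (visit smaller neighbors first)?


BFS queue: start with [0]
Visit order: [0, 1, 2, 3, 5, 6, 4]


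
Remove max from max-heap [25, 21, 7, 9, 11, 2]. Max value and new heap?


Max = 25
Replace root with last, heapify down
Resulting heap: [21, 11, 7, 9, 2]


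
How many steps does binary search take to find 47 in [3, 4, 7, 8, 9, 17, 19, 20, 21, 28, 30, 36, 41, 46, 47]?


Search for 47:
[0,14] mid=7 arr[7]=20
[8,14] mid=11 arr[11]=36
[12,14] mid=13 arr[13]=46
[14,14] mid=14 arr[14]=47
Total: 4 comparisons


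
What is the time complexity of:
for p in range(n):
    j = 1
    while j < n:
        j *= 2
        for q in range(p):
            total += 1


Per nesting level: O(n) * O(log n) * O(n) [triangular over p] = O(n^2 log n)
Complexity: O(n^2 log n)


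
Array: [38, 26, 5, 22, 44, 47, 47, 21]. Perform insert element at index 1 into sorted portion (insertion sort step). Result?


After one pass: [26, 38, 5, 22, 44, 47, 47, 21]


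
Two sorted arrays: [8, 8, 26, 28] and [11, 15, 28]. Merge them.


Compare heads, take smaller each step.
Merged: [8, 8, 11, 15, 26, 28, 28]


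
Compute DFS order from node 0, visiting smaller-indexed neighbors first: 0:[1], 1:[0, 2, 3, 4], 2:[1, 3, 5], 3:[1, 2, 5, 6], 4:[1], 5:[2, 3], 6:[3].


DFS stack-based: start with [0]
Visit order: [0, 1, 2, 3, 5, 6, 4]


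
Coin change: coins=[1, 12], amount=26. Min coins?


dp[0]=0; dp[i]=1+min(dp[i-c] for c in coins)
...dp[21]=10, dp[22]=11, dp[23]=12, dp[24]=2, dp[25]=3, dp[26]=4
Minimum coins for 26 = 4


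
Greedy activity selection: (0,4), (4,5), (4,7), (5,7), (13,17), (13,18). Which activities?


Greedy: pick earliest-ending, then skip overlaps.
Selected (4 activities): [(0, 4), (4, 5), (5, 7), (13, 17)]


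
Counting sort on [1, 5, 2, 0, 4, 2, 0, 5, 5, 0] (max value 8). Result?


Count array: [3, 1, 2, 0, 1, 3, 0, 0, 0]
Reconstruct: [0, 0, 0, 1, 2, 2, 4, 5, 5, 5]


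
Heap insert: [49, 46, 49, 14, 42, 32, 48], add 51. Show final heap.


Append 51: [49, 46, 49, 14, 42, 32, 48, 51]
Bubble up: swap idx 7(51) with idx 3(14); swap idx 3(51) with idx 1(46); swap idx 1(51) with idx 0(49)
Result: [51, 49, 49, 46, 42, 32, 48, 14]


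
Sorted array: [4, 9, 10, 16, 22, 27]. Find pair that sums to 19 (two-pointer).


Two pointers: lo=0, hi=5
Found pair: (9, 10) summing to 19


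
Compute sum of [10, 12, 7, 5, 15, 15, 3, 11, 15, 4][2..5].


Prefix sums: [0, 10, 22, 29, 34, 49, 64, 67, 78, 93, 97]
Sum[2..5] = prefix[6] - prefix[2] = 64 - 22 = 42


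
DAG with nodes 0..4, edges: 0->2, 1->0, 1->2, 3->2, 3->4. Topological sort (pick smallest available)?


Kahn's algorithm, process smallest node first
Order: [1, 0, 3, 2, 4]


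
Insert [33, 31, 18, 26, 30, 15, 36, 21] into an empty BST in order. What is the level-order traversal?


Root = 33; build tree by BST insertion.
Level-Order traversal: [33, 31, 36, 18, 15, 26, 21, 30]


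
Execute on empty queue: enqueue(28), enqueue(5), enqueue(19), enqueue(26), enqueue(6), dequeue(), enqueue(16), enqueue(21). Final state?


enqueue(28) -> [28]
enqueue(5) -> [28, 5]
enqueue(19) -> [28, 5, 19]
enqueue(26) -> [28, 5, 19, 26]
enqueue(6) -> [28, 5, 19, 26, 6]
dequeue() returns 28 -> [5, 19, 26, 6]
enqueue(16) -> [5, 19, 26, 6, 16]
enqueue(21) -> [5, 19, 26, 6, 16, 21]
Final queue (front to back): [5, 19, 26, 6, 16, 21]


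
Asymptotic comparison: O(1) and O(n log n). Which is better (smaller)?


constant grows slower than linearithmic
O(1) is asymptotically smaller; O(n log n) grows faster


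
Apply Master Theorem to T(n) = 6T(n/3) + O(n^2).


a=6, b=3, c=2. log_3(6)=1.631 < c=2. Case 3: O(n^c) = O(n^2)
Complexity: O(n^2)


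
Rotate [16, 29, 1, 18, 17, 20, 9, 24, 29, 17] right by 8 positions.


Right rotate by 8: [1, 18, 17, 20, 9, 24, 29, 17, 16, 29]


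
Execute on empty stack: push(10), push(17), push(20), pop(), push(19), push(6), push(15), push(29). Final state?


push(10) -> [10]
push(17) -> [10, 17]
push(20) -> [10, 17, 20]
pop() returns 20 -> [10, 17]
push(19) -> [10, 17, 19]
push(6) -> [10, 17, 19, 6]
push(15) -> [10, 17, 19, 6, 15]
push(29) -> [10, 17, 19, 6, 15, 29]
Final stack (bottom to top): [10, 17, 19, 6, 15, 29]


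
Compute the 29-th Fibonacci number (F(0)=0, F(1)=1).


F(n)=F(n-1)+F(n-2)
...F(27)=196418, F(28)=317811, F(29)=514229


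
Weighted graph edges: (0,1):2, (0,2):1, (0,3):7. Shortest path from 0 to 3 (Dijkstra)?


Dijkstra from 0:
Distances: {0: 0, 1: 2, 2: 1, 3: 7}
Shortest distance to 3 = 7, path = [0, 3]


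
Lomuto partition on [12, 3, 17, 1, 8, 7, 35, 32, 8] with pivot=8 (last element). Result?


Elements <= 8 go left of pivot.
Result: [3, 1, 8, 7, 8, 12, 35, 32, 17], pivot at index 4


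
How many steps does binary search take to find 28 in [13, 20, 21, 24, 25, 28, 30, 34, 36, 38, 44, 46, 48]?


Search for 28:
[0,12] mid=6 arr[6]=30
[0,5] mid=2 arr[2]=21
[3,5] mid=4 arr[4]=25
[5,5] mid=5 arr[5]=28
Total: 4 comparisons


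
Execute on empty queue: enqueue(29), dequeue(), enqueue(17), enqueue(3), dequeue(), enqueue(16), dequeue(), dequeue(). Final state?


enqueue(29) -> [29]
dequeue() returns 29 -> []
enqueue(17) -> [17]
enqueue(3) -> [17, 3]
dequeue() returns 17 -> [3]
enqueue(16) -> [3, 16]
dequeue() returns 3 -> [16]
dequeue() returns 16 -> []
Final queue (front to back): []


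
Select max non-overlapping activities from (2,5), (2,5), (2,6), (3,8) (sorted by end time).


Greedy: pick earliest-ending, then skip overlaps.
Selected (1 activities): [(2, 5)]


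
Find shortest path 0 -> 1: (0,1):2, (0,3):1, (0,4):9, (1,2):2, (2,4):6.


Dijkstra from 0:
Distances: {0: 0, 1: 2, 2: 4, 3: 1, 4: 9}
Shortest distance to 1 = 2, path = [0, 1]


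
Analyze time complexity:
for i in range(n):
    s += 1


Per nesting level: O(n) = O(n)
Complexity: O(n)


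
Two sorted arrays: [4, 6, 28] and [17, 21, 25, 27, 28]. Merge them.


Compare heads, take smaller each step.
Merged: [4, 6, 17, 21, 25, 27, 28, 28]


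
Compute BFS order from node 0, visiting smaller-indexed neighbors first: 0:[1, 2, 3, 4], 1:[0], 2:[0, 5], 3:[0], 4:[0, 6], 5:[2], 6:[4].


BFS queue: start with [0]
Visit order: [0, 1, 2, 3, 4, 5, 6]


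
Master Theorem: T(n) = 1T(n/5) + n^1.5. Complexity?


a=1, b=5, c=1.5. log_5(1)=0 < c=1.5. Case 3: O(n^c) = O(n^1.500)
Complexity: O(n^1.500)


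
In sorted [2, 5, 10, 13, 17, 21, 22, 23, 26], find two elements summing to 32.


Two pointers: lo=0, hi=8
Found pair: (10, 22) summing to 32


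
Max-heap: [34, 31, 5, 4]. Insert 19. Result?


Append 19: [34, 31, 5, 4, 19]
Bubble up: no swaps needed
Result: [34, 31, 5, 4, 19]


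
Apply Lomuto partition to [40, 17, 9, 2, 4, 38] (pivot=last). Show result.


Elements <= 38 go left of pivot.
Result: [17, 9, 2, 4, 38, 40], pivot at index 4


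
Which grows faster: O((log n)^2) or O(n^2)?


polylogarithmic grows slower than quadratic
O((log n)^2) is asymptotically smaller; O(n^2) grows faster


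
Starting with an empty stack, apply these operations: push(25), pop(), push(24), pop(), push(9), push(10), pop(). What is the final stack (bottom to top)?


push(25) -> [25]
pop() returns 25 -> []
push(24) -> [24]
pop() returns 24 -> []
push(9) -> [9]
push(10) -> [9, 10]
pop() returns 10 -> [9]
Final stack (bottom to top): [9]


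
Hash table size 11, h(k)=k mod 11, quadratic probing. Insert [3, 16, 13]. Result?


Insertions: 3->slot 3; 16->slot 5; 13->slot 2
Table: [None, None, 13, 3, None, 16, None, None, None, None, None]


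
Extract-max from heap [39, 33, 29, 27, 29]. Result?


Max = 39
Replace root with last, heapify down
Resulting heap: [33, 29, 29, 27]


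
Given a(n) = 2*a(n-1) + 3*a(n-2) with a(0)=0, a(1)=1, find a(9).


Build bottom-up:
...a(7)=547, a(8)=1640, a(9)=2*1640+3*547=4921


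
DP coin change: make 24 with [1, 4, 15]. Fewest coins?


dp[0]=0; dp[i]=1+min(dp[i-c] for c in coins)
...dp[19]=2, dp[20]=3, dp[21]=4, dp[22]=5, dp[23]=3, dp[24]=4
Minimum coins for 24 = 4


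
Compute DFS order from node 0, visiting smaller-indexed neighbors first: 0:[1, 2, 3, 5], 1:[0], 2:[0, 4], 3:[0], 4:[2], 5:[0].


DFS stack-based: start with [0]
Visit order: [0, 1, 2, 4, 3, 5]


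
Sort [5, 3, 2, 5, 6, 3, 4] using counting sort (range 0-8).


Count array: [0, 0, 1, 2, 1, 2, 1, 0, 0]
Reconstruct: [2, 3, 3, 4, 5, 5, 6]


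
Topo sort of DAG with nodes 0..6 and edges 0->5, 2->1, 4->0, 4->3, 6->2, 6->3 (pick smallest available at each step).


Kahn's algorithm, process smallest node first
Order: [4, 0, 5, 6, 2, 1, 3]


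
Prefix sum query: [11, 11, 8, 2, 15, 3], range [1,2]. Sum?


Prefix sums: [0, 11, 22, 30, 32, 47, 50]
Sum[1..2] = prefix[3] - prefix[1] = 30 - 11 = 19


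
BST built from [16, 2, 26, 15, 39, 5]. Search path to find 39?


BST root = 16
Search for 39: compare at each node
Path: [16, 26, 39]


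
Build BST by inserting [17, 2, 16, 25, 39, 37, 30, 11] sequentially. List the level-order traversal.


Root = 17; build tree by BST insertion.
Level-Order traversal: [17, 2, 25, 16, 39, 11, 37, 30]


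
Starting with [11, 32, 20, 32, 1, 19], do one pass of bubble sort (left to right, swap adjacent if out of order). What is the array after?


After one pass: [11, 20, 32, 1, 19, 32]


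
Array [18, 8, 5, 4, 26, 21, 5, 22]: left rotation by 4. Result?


Left rotate by 4: [26, 21, 5, 22, 18, 8, 5, 4]


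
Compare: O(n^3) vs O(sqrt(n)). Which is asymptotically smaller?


sublinear grows slower than cubic
O(sqrt(n)) is asymptotically smaller; O(n^3) grows faster


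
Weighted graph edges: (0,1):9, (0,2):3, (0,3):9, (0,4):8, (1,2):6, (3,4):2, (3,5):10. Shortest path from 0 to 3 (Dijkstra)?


Dijkstra from 0:
Distances: {0: 0, 1: 9, 2: 3, 3: 9, 4: 8, 5: 19}
Shortest distance to 3 = 9, path = [0, 3]


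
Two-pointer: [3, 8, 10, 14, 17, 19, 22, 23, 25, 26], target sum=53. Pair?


Two pointers: lo=0, hi=9
No pair sums to 53


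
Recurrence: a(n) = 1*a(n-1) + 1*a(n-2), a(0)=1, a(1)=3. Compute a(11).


Build bottom-up:
...a(9)=123, a(10)=199, a(11)=1*199+1*123=322


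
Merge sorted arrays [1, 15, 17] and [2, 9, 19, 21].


Compare heads, take smaller each step.
Merged: [1, 2, 9, 15, 17, 19, 21]


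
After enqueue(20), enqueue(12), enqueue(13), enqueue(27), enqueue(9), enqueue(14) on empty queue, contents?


enqueue(20) -> [20]
enqueue(12) -> [20, 12]
enqueue(13) -> [20, 12, 13]
enqueue(27) -> [20, 12, 13, 27]
enqueue(9) -> [20, 12, 13, 27, 9]
enqueue(14) -> [20, 12, 13, 27, 9, 14]
Final queue (front to back): [20, 12, 13, 27, 9, 14]


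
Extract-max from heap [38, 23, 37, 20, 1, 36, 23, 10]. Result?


Max = 38
Replace root with last, heapify down
Resulting heap: [37, 23, 36, 20, 1, 10, 23]


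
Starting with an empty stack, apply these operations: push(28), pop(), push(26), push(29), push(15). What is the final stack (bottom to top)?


push(28) -> [28]
pop() returns 28 -> []
push(26) -> [26]
push(29) -> [26, 29]
push(15) -> [26, 29, 15]
Final stack (bottom to top): [26, 29, 15]


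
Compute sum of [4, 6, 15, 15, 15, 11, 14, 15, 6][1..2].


Prefix sums: [0, 4, 10, 25, 40, 55, 66, 80, 95, 101]
Sum[1..2] = prefix[3] - prefix[1] = 25 - 4 = 21


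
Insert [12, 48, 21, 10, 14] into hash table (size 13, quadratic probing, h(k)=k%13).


Insertions: 12->slot 12; 48->slot 9; 21->slot 8; 10->slot 10; 14->slot 1
Table: [None, 14, None, None, None, None, None, None, 21, 48, 10, None, 12]


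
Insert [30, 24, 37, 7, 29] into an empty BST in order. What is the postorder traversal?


Root = 30; build tree by BST insertion.
Postorder traversal: [7, 29, 24, 37, 30]


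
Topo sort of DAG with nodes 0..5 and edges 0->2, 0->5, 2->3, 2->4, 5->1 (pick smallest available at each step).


Kahn's algorithm, process smallest node first
Order: [0, 2, 3, 4, 5, 1]


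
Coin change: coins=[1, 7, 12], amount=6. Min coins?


dp[0]=0; dp[i]=1+min(dp[i-c] for c in coins)
...dp[1]=1, dp[2]=2, dp[3]=3, dp[4]=4, dp[5]=5, dp[6]=6
Minimum coins for 6 = 6


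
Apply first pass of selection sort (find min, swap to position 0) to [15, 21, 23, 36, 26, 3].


After one pass: [3, 21, 23, 36, 26, 15]


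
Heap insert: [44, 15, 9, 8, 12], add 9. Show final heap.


Append 9: [44, 15, 9, 8, 12, 9]
Bubble up: no swaps needed
Result: [44, 15, 9, 8, 12, 9]


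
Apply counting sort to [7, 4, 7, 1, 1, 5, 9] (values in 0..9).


Count array: [0, 2, 0, 0, 1, 1, 0, 2, 0, 1]
Reconstruct: [1, 1, 4, 5, 7, 7, 9]


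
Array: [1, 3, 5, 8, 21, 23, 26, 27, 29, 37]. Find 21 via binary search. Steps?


Search for 21:
[0,9] mid=4 arr[4]=21
Total: 1 comparisons


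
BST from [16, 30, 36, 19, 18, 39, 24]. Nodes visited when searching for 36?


BST root = 16
Search for 36: compare at each node
Path: [16, 30, 36]


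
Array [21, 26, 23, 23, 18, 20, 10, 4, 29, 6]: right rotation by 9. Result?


Right rotate by 9: [26, 23, 23, 18, 20, 10, 4, 29, 6, 21]


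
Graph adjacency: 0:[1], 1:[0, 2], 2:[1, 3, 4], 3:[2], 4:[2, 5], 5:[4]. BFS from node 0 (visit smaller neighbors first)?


BFS queue: start with [0]
Visit order: [0, 1, 2, 3, 4, 5]


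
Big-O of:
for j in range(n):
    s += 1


Per nesting level: O(n) = O(n)
Complexity: O(n)


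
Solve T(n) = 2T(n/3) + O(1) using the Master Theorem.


a=2, b=3, c=0. log_3(2)=0.631 > c=0. Case 1: O(n^log_b(a)) = O(n^0.631)
Complexity: O(n^0.631)


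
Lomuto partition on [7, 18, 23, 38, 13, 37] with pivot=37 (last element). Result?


Elements <= 37 go left of pivot.
Result: [7, 18, 23, 13, 37, 38], pivot at index 4


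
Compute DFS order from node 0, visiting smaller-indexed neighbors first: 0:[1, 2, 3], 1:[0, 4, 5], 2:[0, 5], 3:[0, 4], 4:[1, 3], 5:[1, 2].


DFS stack-based: start with [0]
Visit order: [0, 1, 4, 3, 5, 2]


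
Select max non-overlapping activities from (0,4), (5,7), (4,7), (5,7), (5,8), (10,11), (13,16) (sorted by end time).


Greedy: pick earliest-ending, then skip overlaps.
Selected (4 activities): [(0, 4), (5, 7), (10, 11), (13, 16)]


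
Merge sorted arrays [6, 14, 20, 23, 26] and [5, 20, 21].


Compare heads, take smaller each step.
Merged: [5, 6, 14, 20, 20, 21, 23, 26]


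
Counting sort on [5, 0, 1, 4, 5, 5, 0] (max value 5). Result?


Count array: [2, 1, 0, 0, 1, 3]
Reconstruct: [0, 0, 1, 4, 5, 5, 5]


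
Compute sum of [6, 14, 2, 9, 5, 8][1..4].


Prefix sums: [0, 6, 20, 22, 31, 36, 44]
Sum[1..4] = prefix[5] - prefix[1] = 36 - 6 = 30


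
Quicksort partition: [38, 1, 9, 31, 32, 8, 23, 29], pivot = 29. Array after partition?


Elements <= 29 go left of pivot.
Result: [1, 9, 8, 23, 29, 38, 31, 32], pivot at index 4


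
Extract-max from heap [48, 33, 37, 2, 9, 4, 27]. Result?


Max = 48
Replace root with last, heapify down
Resulting heap: [37, 33, 27, 2, 9, 4]


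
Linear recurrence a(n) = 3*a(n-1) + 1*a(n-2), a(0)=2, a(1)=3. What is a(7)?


Build bottom-up:
...a(5)=393, a(6)=1298, a(7)=3*1298+1*393=4287


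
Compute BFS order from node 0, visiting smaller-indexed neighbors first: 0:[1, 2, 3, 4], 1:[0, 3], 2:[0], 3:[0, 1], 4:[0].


BFS queue: start with [0]
Visit order: [0, 1, 2, 3, 4]


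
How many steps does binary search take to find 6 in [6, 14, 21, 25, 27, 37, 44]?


Search for 6:
[0,6] mid=3 arr[3]=25
[0,2] mid=1 arr[1]=14
[0,0] mid=0 arr[0]=6
Total: 3 comparisons


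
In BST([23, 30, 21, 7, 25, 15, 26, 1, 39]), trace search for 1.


BST root = 23
Search for 1: compare at each node
Path: [23, 21, 7, 1]


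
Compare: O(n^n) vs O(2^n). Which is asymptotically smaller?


exponential grows slower than n^n
O(2^n) is asymptotically smaller; O(n^n) grows faster


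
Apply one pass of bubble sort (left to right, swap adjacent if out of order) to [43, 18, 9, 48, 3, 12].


After one pass: [18, 9, 43, 3, 12, 48]


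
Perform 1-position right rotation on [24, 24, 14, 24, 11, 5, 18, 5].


Right rotate by 1: [5, 24, 24, 14, 24, 11, 5, 18]


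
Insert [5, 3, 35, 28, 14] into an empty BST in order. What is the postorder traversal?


Root = 5; build tree by BST insertion.
Postorder traversal: [3, 14, 28, 35, 5]


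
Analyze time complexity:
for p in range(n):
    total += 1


Per nesting level: O(n) = O(n)
Complexity: O(n)


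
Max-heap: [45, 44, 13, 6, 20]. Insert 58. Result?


Append 58: [45, 44, 13, 6, 20, 58]
Bubble up: swap idx 5(58) with idx 2(13); swap idx 2(58) with idx 0(45)
Result: [58, 44, 45, 6, 20, 13]


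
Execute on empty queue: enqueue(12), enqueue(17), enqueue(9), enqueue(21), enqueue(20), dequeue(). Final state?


enqueue(12) -> [12]
enqueue(17) -> [12, 17]
enqueue(9) -> [12, 17, 9]
enqueue(21) -> [12, 17, 9, 21]
enqueue(20) -> [12, 17, 9, 21, 20]
dequeue() returns 12 -> [17, 9, 21, 20]
Final queue (front to back): [17, 9, 21, 20]


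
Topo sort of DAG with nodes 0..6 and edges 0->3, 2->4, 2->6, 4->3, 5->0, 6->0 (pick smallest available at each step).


Kahn's algorithm, process smallest node first
Order: [1, 2, 4, 5, 6, 0, 3]


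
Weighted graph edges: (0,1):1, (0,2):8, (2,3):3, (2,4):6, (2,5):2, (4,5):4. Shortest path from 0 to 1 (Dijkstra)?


Dijkstra from 0:
Distances: {0: 0, 1: 1, 2: 8, 3: 11, 4: 14, 5: 10}
Shortest distance to 1 = 1, path = [0, 1]


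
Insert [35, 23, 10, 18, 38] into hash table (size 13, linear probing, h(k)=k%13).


Insertions: 35->slot 9; 23->slot 10; 10->slot 11; 18->slot 5; 38->slot 12
Table: [None, None, None, None, None, 18, None, None, None, 35, 23, 10, 38]


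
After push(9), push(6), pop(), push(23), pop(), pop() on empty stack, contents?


push(9) -> [9]
push(6) -> [9, 6]
pop() returns 6 -> [9]
push(23) -> [9, 23]
pop() returns 23 -> [9]
pop() returns 9 -> []
Final stack (bottom to top): []


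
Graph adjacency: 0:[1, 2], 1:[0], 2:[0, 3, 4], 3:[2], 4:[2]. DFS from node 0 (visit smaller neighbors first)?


DFS stack-based: start with [0]
Visit order: [0, 1, 2, 3, 4]


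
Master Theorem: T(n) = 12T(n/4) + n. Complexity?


a=12, b=4, c=1. log_4(12)=1.792 > c=1. Case 1: O(n^log_b(a)) = O(n^1.792)
Complexity: O(n^1.792)


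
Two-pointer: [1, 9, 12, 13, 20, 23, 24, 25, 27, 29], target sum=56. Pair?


Two pointers: lo=0, hi=9
Found pair: (27, 29) summing to 56


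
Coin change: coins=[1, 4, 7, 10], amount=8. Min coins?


dp[0]=0; dp[i]=1+min(dp[i-c] for c in coins)
...dp[3]=3, dp[4]=1, dp[5]=2, dp[6]=3, dp[7]=1, dp[8]=2
Minimum coins for 8 = 2


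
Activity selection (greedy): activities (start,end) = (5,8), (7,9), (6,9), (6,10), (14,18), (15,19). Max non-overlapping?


Greedy: pick earliest-ending, then skip overlaps.
Selected (2 activities): [(5, 8), (14, 18)]


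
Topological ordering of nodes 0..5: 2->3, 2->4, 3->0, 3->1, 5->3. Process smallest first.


Kahn's algorithm, process smallest node first
Order: [2, 4, 5, 3, 0, 1]


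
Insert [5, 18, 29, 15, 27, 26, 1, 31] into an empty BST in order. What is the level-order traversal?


Root = 5; build tree by BST insertion.
Level-Order traversal: [5, 1, 18, 15, 29, 27, 31, 26]


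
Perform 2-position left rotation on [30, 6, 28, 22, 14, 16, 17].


Left rotate by 2: [28, 22, 14, 16, 17, 30, 6]


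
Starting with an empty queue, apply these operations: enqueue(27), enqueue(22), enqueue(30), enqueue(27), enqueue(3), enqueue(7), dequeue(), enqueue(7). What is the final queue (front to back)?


enqueue(27) -> [27]
enqueue(22) -> [27, 22]
enqueue(30) -> [27, 22, 30]
enqueue(27) -> [27, 22, 30, 27]
enqueue(3) -> [27, 22, 30, 27, 3]
enqueue(7) -> [27, 22, 30, 27, 3, 7]
dequeue() returns 27 -> [22, 30, 27, 3, 7]
enqueue(7) -> [22, 30, 27, 3, 7, 7]
Final queue (front to back): [22, 30, 27, 3, 7, 7]


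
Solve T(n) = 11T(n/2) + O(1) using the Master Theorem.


a=11, b=2, c=0. log_2(11)=3.459 > c=0. Case 1: O(n^log_b(a)) = O(n^3.459)
Complexity: O(n^3.459)


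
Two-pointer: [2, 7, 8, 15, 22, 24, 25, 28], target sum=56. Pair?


Two pointers: lo=0, hi=7
No pair sums to 56


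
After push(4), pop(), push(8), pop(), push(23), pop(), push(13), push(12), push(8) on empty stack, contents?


push(4) -> [4]
pop() returns 4 -> []
push(8) -> [8]
pop() returns 8 -> []
push(23) -> [23]
pop() returns 23 -> []
push(13) -> [13]
push(12) -> [13, 12]
push(8) -> [13, 12, 8]
Final stack (bottom to top): [13, 12, 8]


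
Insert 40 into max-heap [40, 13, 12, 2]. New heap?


Append 40: [40, 13, 12, 2, 40]
Bubble up: swap idx 4(40) with idx 1(13)
Result: [40, 40, 12, 2, 13]


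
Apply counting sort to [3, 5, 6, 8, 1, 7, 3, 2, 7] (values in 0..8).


Count array: [0, 1, 1, 2, 0, 1, 1, 2, 1]
Reconstruct: [1, 2, 3, 3, 5, 6, 7, 7, 8]


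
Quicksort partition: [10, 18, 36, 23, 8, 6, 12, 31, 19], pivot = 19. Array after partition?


Elements <= 19 go left of pivot.
Result: [10, 18, 8, 6, 12, 19, 36, 31, 23], pivot at index 5


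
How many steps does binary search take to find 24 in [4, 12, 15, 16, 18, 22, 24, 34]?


Search for 24:
[0,7] mid=3 arr[3]=16
[4,7] mid=5 arr[5]=22
[6,7] mid=6 arr[6]=24
Total: 3 comparisons


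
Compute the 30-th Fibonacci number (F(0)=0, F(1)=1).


F(n)=F(n-1)+F(n-2)
...F(28)=317811, F(29)=514229, F(30)=832040


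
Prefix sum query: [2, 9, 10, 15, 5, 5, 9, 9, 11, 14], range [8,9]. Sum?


Prefix sums: [0, 2, 11, 21, 36, 41, 46, 55, 64, 75, 89]
Sum[8..9] = prefix[10] - prefix[8] = 89 - 64 = 25


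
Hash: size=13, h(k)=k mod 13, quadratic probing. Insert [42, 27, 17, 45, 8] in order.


Insertions: 42->slot 3; 27->slot 1; 17->slot 4; 45->slot 6; 8->slot 8
Table: [None, 27, None, 42, 17, None, 45, None, 8, None, None, None, None]


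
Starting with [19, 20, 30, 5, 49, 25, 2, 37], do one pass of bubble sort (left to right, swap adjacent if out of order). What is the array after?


After one pass: [19, 20, 5, 30, 25, 2, 37, 49]


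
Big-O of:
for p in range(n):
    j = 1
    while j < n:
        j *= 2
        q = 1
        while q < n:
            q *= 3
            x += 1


Per nesting level: O(n) * O(log n) * O(log n) = O(n (log n)^2)
Complexity: O(n (log n)^2)


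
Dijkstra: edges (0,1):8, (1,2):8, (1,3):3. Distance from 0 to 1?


Dijkstra from 0:
Distances: {0: 0, 1: 8, 2: 16, 3: 11}
Shortest distance to 1 = 8, path = [0, 1]


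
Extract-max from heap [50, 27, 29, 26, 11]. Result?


Max = 50
Replace root with last, heapify down
Resulting heap: [29, 27, 11, 26]


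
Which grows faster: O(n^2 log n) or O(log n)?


logarithmic grows slower than n^2 log n
O(log n) is asymptotically smaller; O(n^2 log n) grows faster
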